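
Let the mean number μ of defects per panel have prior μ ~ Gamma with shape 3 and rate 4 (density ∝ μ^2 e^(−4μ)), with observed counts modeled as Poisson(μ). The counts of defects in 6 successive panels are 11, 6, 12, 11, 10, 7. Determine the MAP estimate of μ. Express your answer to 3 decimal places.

μ̂_MAP = 5.900

Σxᵢ = 11+6+12+11+10+7 = 57, with n = 6.
Posterior ∝ μ^2e^(−4μ) · μ^57e^(−6μ) = μ^59e^(−10μ), i.e. Gamma(shape=60, rate=10).
The mode of a Gamma(a, b) with a ≥ 1 (shape–rate) is (a−1)/b = 59/10 ≈ 5.900.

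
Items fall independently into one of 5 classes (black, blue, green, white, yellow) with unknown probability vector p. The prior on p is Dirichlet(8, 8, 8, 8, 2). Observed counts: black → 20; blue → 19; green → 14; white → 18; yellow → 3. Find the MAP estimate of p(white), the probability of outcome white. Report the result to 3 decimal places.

MAP estimate of p(white) = 0.243

The posterior is Dirichlet(αᵢ + nᵢ) = Dirichlet(28, 27, 22, 26, 5).
For a Dirichlet(a₁,…,a_K) with all aᵢ > 1, the mode has j-th component (aⱼ − 1)/(Σaᵢ − K).
Here Σaᵢ = 108 and K = 5, so p(white) = (26 − 1)/(108 − 5) = 25/103 ≈ 0.243.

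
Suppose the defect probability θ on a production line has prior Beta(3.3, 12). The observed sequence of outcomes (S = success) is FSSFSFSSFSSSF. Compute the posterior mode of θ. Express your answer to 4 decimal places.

Prior: Beta(3.3, 12).
Data: 8 successes in 13 trials (from the sequence). The binomial likelihood contributes θ^8(1−θ)^5, so the posterior is Beta(3.3+8, 12+5) = Beta(11.3, 17).
For Beta(a, b) with a, b > 1 the mode is (a−1)/(a+b−2) = 10.3/26.3 ≈ 0.3916.

θ̂_MAP = 0.3916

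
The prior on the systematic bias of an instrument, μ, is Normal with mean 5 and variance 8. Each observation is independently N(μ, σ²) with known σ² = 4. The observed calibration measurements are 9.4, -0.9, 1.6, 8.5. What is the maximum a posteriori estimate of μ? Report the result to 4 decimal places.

μ̂_MAP = 4.6889

n = 4; x̄ = (9.4 + (-0.9) + 1.6 + 8.5)/4 = 18.6/4 = 4.65.
For a Normal prior and Normal likelihood with known variance, the posterior is Normal; its mode equals its mean, the precision-weighted average.
Prior precision 1/σ₀² = 1/8 = 0.125; data precision n/σ² = 4/4 = 1.
μ̂ = (0.125·5 + 1·4.65) / (0.125 + 1) = 5.275/1.125 = 211/45 ≈ 4.6889.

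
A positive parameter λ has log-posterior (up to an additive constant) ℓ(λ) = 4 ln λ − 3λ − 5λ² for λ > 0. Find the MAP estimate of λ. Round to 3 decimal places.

λ̂_MAP = 0.500

ℓ'(λ) = 4/λ − 3 − 10λ. Setting this to zero and multiplying by λ: 10λ² + 3λ − 4 = 0.
λ = (−3 + √(3² + 4·10·4)) / (2·10) = (−3 + √169) / 20 = (−3 + 13)/20 = 1/2.
ℓ''(λ) = −4/λ² − 10 < 0, confirming a maximum.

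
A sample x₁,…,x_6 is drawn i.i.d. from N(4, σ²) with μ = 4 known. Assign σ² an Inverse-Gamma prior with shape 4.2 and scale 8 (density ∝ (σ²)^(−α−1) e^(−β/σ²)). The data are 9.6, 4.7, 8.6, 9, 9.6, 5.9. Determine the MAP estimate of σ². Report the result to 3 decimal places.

Sum of squared deviations about the known mean: SS = (9.6−4)² + (4.7−4)² + (8.6−4)² + (9−4)² + (9.6−4)² + (5.9−4)² = 112.98.
The Normal likelihood contributes (σ²)^(−n/2) exp(−SS/(2σ²)), so the posterior is Inverse-Gamma(α + n/2, β + SS/2) = Inverse-Gamma(7.2, 64.49).
The mode of Inverse-Gamma(a, b) is b/(a+1) = 64.49/8.2 ≈ 7.865.

σ̂²_MAP = 7.865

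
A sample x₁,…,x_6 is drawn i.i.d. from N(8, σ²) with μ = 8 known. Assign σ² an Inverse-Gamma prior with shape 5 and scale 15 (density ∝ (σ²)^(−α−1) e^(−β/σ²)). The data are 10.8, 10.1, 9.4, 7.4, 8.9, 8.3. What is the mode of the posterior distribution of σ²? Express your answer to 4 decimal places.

Sum of squared deviations about the known mean: SS = (10.8−8)² + (10.1−8)² + (9.4−8)² + (7.4−8)² + (8.9−8)² + (8.3−8)² = 15.47.
The Normal likelihood contributes (σ²)^(−n/2) exp(−SS/(2σ²)), so the posterior is Inverse-Gamma(α + n/2, β + SS/2) = Inverse-Gamma(8, 22.735).
The mode of Inverse-Gamma(a, b) is b/(a+1) = 22.735/9 ≈ 2.5261.

σ̂²_MAP = 2.5261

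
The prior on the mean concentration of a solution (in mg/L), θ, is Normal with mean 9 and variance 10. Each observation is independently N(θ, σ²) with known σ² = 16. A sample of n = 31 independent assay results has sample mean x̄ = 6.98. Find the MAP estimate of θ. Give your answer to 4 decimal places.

θ̂_MAP = 7.0791

n = 31, x̄ = 6.98.
For a Normal prior and Normal likelihood with known variance, the posterior is Normal; its mode equals its mean, the precision-weighted average.
Prior precision 1/σ₀² = 1/10 = 0.1; data precision n/σ² = 31/16 = 1.9375.
θ̂ = (0.1·9 + 1.9375·6.98) / (0.1 + 1.9375) = 14.42375/2.0375 = 11539/1630 ≈ 7.0791.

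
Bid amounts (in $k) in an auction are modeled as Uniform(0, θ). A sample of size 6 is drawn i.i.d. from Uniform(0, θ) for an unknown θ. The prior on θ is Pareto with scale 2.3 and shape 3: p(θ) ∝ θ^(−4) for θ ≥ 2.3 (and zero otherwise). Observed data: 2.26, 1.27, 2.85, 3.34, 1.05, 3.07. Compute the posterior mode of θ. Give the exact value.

θ̂_MAP = 3.34

The Uniform(0, θ) likelihood is θ^(−n) for θ ≥ max(xᵢ), zero otherwise. Here max(xᵢ) = 3.34.
Posterior ∝ θ^(−4) · θ^(−6) = θ^(−10) on θ ≥ max(2.3, 3.34) = 3.34.
This density is strictly decreasing in θ, so the posterior mode lies at the lower boundary of the support.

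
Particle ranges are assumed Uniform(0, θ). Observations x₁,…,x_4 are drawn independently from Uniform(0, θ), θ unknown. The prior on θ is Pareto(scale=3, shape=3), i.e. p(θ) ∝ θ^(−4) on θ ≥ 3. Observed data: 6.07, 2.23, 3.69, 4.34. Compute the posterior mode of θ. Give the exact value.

θ̂_MAP = 6.07

The Uniform(0, θ) likelihood is θ^(−n) for θ ≥ max(xᵢ), zero otherwise. Here max(xᵢ) = 6.07.
Posterior ∝ θ^(−4) · θ^(−4) = θ^(−8) on θ ≥ max(3, 6.07) = 6.07.
This density is strictly decreasing in θ, so the posterior mode lies at the lower boundary of the support.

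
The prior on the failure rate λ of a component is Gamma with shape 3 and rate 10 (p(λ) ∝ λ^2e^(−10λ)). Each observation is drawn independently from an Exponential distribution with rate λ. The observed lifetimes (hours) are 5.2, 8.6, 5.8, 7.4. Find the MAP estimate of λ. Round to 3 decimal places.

λ̂_MAP = 0.162

The Exponential(rate=λ) likelihood is ∝ λ^n e^(−λΣtᵢ). Here n = 4 and Σtᵢ = 5.2 + 8.6 + 5.8 + 7.4 = 27.
Posterior ∝ λ^2e^(−10λ) · λ^4e^(−27λ) = λ^6e^(−37λ), i.e. Gamma(7, 37).
Mode = (a−1)/b = 6/37 ≈ 0.162.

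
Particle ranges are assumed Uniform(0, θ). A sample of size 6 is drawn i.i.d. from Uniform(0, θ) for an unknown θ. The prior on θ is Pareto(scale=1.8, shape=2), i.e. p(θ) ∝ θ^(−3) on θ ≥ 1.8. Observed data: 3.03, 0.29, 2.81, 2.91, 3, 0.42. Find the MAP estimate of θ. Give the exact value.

The Uniform(0, θ) likelihood is θ^(−n) for θ ≥ max(xᵢ), zero otherwise. Here max(xᵢ) = 3.03.
Posterior ∝ θ^(−3) · θ^(−6) = θ^(−9) on θ ≥ max(1.8, 3.03) = 3.03.
This density is strictly decreasing in θ, so the posterior mode lies at the lower boundary of the support.

θ̂_MAP = 3.03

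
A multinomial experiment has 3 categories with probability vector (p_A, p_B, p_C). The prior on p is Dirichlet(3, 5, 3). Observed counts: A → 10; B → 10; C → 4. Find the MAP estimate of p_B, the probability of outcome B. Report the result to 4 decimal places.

The posterior is Dirichlet(αᵢ + nᵢ) = Dirichlet(13, 15, 7).
For a Dirichlet(a₁,…,a_K) with all aᵢ > 1, the mode has j-th component (aⱼ − 1)/(Σaᵢ − K).
Here Σaᵢ = 35 and K = 3, so p_B = (15 − 1)/(35 − 3) = 14/32 ≈ 0.4375.

MAP estimate of p_B = 0.4375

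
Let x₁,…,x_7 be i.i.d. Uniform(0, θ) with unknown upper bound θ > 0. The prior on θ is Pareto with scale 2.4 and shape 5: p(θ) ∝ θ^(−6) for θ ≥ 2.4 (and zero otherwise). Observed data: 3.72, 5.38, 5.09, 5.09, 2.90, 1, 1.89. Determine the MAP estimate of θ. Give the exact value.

θ̂_MAP = 5.38

The Uniform(0, θ) likelihood is θ^(−n) for θ ≥ max(xᵢ), zero otherwise. Here max(xᵢ) = 5.38.
Posterior ∝ θ^(−6) · θ^(−7) = θ^(−13) on θ ≥ max(2.4, 5.38) = 5.38.
This density is strictly decreasing in θ, so the posterior mode lies at the lower boundary of the support.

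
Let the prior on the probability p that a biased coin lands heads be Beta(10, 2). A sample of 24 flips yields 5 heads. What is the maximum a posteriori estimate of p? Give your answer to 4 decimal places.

Prior: Beta(10, 2).
Data: 5 successes in 24 trials. The binomial likelihood contributes p^5(1−p)^19, so the posterior is Beta(10+5, 2+19) = Beta(15, 21).
For Beta(a, b) with a, b > 1 the mode is (a−1)/(a+b−2) = 14/34 ≈ 0.4118.

p̂_MAP = 0.4118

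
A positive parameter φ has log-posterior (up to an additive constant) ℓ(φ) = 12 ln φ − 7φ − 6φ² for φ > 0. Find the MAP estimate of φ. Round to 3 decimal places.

ℓ'(φ) = 12/φ − 7 − 12φ. Setting this to zero and multiplying by φ: 12φ² + 7φ − 12 = 0.
φ = (−7 + √(7² + 4·12·12)) / (2·12) = (−7 + √625) / 24 = (−7 + 25)/24 = 3/4.
ℓ''(φ) = −12/φ² − 12 < 0, confirming a maximum.

φ̂_MAP = 0.750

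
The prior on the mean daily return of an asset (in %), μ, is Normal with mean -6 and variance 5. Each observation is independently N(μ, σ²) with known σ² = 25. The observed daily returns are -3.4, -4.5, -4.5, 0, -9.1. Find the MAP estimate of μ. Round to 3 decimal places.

n = 5; x̄ = ((-3.4) + (-4.5) + (-4.5) + 0 + (-9.1))/5 = -21.5/5 = -4.3.
For a Normal prior and Normal likelihood with known variance, the posterior is Normal; its mode equals its mean, the precision-weighted average.
Prior precision 1/σ₀² = 1/5 = 0.2; data precision n/σ² = 5/25 = 0.2.
μ̂ = (0.2·(-6) + 0.2·(-4.3)) / (0.2 + 0.2) = (-2.06)/0.4 = -5.150.

μ̂_MAP = -5.150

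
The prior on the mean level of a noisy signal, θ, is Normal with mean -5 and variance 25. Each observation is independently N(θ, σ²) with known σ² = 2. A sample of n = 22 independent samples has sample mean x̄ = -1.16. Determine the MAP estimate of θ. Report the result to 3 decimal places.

n = 22, x̄ = -1.16.
For a Normal prior and Normal likelihood with known variance, the posterior is Normal; its mode equals its mean, the precision-weighted average.
Prior precision 1/σ₀² = 1/25 = 0.04; data precision n/σ² = 22/2 = 11.
θ̂ = (0.04·(-5) + 11·(-1.16)) / (0.04 + 11) = (-12.96)/11.04 = -27/23 ≈ -1.174.

θ̂_MAP = -1.174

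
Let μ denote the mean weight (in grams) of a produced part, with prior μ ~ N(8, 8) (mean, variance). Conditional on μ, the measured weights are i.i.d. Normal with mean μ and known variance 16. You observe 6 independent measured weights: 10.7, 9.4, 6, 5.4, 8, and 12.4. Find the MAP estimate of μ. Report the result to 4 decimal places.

n = 6; x̄ = (10.7 + 9.4 + 6 + 5.4 + 8 + 12.4)/6 = 51.9/6 = 8.65.
For a Normal prior and Normal likelihood with known variance, the posterior is Normal; its mode equals its mean, the precision-weighted average.
Prior precision 1/σ₀² = 1/8 = 0.125; data precision n/σ² = 6/16 = 0.375.
μ̂ = (0.125·8 + 0.375·8.65) / (0.125 + 0.375) = 4.24375/0.5 = 8.4875.

μ̂_MAP = 8.4875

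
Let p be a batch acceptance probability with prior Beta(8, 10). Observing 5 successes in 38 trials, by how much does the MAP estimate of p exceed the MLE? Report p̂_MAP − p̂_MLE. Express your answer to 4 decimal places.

Posterior is Beta(13, 43); MAP = (13−1)/(56−2) = 12/54 ≈ 0.22222.
MLE ignores the prior: p̂_MLE = k/n = 5/38 ≈ 0.13158.
Difference = 12/54 − 5/38 = 31/342 ≈ 0.0906.

MAP − MLE = 0.0906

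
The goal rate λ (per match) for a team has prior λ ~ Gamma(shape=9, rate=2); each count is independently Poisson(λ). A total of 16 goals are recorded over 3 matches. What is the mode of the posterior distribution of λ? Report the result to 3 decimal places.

λ̂_MAP = 4.800

Σxᵢ = 16, n = 3.
Posterior ∝ λ^8e^(−2λ) · λ^16e^(−3λ) = λ^24e^(−5λ), i.e. Gamma(shape=25, rate=5).
The mode of a Gamma(a, b) with a ≥ 1 (shape–rate) is (a−1)/b = 24/5 ≈ 4.800.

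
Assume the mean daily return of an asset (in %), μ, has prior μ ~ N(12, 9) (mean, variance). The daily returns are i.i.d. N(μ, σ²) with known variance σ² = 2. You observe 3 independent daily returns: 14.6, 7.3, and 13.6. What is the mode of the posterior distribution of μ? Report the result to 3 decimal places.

n = 3; x̄ = (14.6 + 7.3 + 13.6)/3 = 35.5/3 = 71/6 ≈ 11.8333.
For a Normal prior and Normal likelihood with known variance, the posterior is Normal; its mode equals its mean, the precision-weighted average.
Prior precision 1/σ₀² = 1/9; data precision n/σ² = 3/2 = 1.5.
μ̂ = ((1/9)·12 + 1.5·(71/6)) / (1/9 + 1.5) = (229/12)/(29/18) = 687/58 ≈ 11.845.

μ̂_MAP = 11.845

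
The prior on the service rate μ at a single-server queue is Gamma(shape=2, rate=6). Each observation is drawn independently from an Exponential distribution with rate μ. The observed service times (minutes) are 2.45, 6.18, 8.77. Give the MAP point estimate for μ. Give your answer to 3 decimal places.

The Exponential(rate=μ) likelihood is ∝ μ^n e^(−μΣtᵢ). Here n = 3 and Σtᵢ = 2.45 + 6.18 + 8.77 = 17.40.
Posterior ∝ μe^(−6μ) · μ^3e^(−17.40μ) = μ^4e^(−23.40μ), i.e. Gamma(5, 23.40).
Mode = (a−1)/b = 4/23.40 ≈ 0.171.

μ̂_MAP = 0.171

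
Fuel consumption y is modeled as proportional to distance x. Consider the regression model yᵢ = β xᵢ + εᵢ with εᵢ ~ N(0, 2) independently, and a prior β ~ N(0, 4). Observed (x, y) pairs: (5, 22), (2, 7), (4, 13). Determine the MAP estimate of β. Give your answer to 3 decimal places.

log p(β | y) = −Σ(yᵢ − βxᵢ)²/(2·2) − β²/(2·4) + const.
Setting the derivative to zero: Σxᵢ(yᵢ − βxᵢ)/2 − β/4 = 0, so β = Σxᵢyᵢ / (Σxᵢ² + σ²/τ²).
Σxᵢyᵢ = 5·22 + 2·7 + 4·13 = 176; Σxᵢ² = 45; σ²/τ² = 0.5.
β̂_MAP = 176 / (45 + 0.5) = 176/45.5 ≈ 3.868.

β̂_MAP = 3.868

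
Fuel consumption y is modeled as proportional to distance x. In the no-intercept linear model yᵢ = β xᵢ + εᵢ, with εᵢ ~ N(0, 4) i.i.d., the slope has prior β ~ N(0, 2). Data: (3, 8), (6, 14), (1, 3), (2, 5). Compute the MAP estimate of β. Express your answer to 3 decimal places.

log p(β | y) = −Σ(yᵢ − βxᵢ)²/(2·4) − β²/(2·2) + const.
Setting the derivative to zero: Σxᵢ(yᵢ − βxᵢ)/4 − β/2 = 0, so β = Σxᵢyᵢ / (Σxᵢ² + σ²/τ²).
Σxᵢyᵢ = 3·8 + 6·14 + 1·3 + 2·5 = 121; Σxᵢ² = 50; σ²/τ² = 2.
β̂_MAP = 121 / (50 + 2) = 121/52 ≈ 2.327.

β̂_MAP = 2.327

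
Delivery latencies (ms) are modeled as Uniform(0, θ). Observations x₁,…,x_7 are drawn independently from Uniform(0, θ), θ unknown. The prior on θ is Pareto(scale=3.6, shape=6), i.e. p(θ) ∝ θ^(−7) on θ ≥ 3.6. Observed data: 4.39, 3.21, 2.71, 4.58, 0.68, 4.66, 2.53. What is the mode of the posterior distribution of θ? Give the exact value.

θ̂_MAP = 4.66

The Uniform(0, θ) likelihood is θ^(−n) for θ ≥ max(xᵢ), zero otherwise. Here max(xᵢ) = 4.66.
Posterior ∝ θ^(−7) · θ^(−7) = θ^(−14) on θ ≥ max(3.6, 4.66) = 4.66.
This density is strictly decreasing in θ, so the posterior mode lies at the lower boundary of the support.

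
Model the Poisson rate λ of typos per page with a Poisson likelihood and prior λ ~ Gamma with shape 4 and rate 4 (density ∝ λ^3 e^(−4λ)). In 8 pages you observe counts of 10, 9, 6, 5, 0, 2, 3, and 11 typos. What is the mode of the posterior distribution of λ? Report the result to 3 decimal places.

Σxᵢ = 10+9+6+5+0+2+3+11 = 46, with n = 8.
Posterior ∝ λ^3e^(−4λ) · λ^46e^(−8λ) = λ^49e^(−12λ), i.e. Gamma(shape=50, rate=12).
The mode of a Gamma(a, b) with a ≥ 1 (shape–rate) is (a−1)/b = 49/12 ≈ 4.083.

λ̂_MAP = 4.083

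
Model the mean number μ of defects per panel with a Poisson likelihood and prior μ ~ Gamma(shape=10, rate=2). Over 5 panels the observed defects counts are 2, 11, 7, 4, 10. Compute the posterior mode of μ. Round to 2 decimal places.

Σxᵢ = 2+11+7+4+10 = 34, with n = 5.
Posterior ∝ μ^9e^(−2μ) · μ^34e^(−5μ) = μ^43e^(−7μ), i.e. Gamma(shape=44, rate=7).
The mode of a Gamma(a, b) with a ≥ 1 (shape–rate) is (a−1)/b = 43/7 ≈ 6.14.

μ̂_MAP = 6.14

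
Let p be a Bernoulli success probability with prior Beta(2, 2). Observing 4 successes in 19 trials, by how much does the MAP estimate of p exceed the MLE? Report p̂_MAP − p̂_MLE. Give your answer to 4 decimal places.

MAP − MLE = 0.0276

Posterior is Beta(6, 17); MAP = (6−1)/(23−2) = 5/21 ≈ 0.23810.
MLE ignores the prior: p̂_MLE = k/n = 4/19 ≈ 0.21053.
Difference = 5/21 − 4/19 = 11/399 ≈ 0.0276.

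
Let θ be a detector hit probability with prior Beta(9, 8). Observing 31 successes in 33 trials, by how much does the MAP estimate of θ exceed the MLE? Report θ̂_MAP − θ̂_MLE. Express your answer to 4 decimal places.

MAP − MLE = -0.1269

Posterior is Beta(40, 10); MAP = (40−1)/(50−2) = 39/48 ≈ 0.81250.
MLE ignores the prior: θ̂_MLE = k/n = 31/33 ≈ 0.93939.
Difference = 39/48 − 31/33 = -67/528 ≈ -0.1269.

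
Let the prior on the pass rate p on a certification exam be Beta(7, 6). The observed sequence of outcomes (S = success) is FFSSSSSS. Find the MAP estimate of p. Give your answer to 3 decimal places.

Prior: Beta(7, 6).
Data: 6 successes in 8 trials (from the sequence). The binomial likelihood contributes p^6(1−p)^2, so the posterior is Beta(7+6, 6+2) = Beta(13, 8).
For Beta(a, b) with a, b > 1 the mode is (a−1)/(a+b−2) = 12/19 ≈ 0.632.

p̂_MAP = 0.632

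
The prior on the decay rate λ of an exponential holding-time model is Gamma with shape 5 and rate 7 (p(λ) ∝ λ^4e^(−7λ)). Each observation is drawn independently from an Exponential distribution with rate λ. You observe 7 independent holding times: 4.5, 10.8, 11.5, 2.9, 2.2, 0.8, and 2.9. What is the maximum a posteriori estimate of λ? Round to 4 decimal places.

λ̂_MAP = 0.2582

The Exponential(rate=λ) likelihood is ∝ λ^n e^(−λΣtᵢ). Here n = 7 and Σtᵢ = 4.5 + 10.8 + 11.5 + 2.9 + 2.2 + 0.8 + 2.9 = 35.6.
Posterior ∝ λ^4e^(−7λ) · λ^7e^(−35.6λ) = λ^11e^(−42.6λ), i.e. Gamma(12, 42.6).
Mode = (a−1)/b = 11/42.6 ≈ 0.2582.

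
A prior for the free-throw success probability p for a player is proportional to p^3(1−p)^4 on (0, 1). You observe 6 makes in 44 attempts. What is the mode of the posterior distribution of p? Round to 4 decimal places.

The prior density ∝ p^3(1−p)^4 is the kernel of Beta(4, 5).
Data: 6 successes in 44 trials. The binomial likelihood contributes p^6(1−p)^38, so the posterior is Beta(4+6, 5+38) = Beta(10, 43).
For Beta(a, b) with a, b > 1 the mode is (a−1)/(a+b−2) = 9/51 ≈ 0.1765.

p̂_MAP = 0.1765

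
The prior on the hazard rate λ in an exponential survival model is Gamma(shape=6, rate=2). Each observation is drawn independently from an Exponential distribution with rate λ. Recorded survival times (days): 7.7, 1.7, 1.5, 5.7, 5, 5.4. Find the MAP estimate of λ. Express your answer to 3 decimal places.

The Exponential(rate=λ) likelihood is ∝ λ^n e^(−λΣtᵢ). Here n = 6 and Σtᵢ = 7.7 + 1.7 + 1.5 + 5.7 + 5 + 5.4 = 27.
Posterior ∝ λ^5e^(−2λ) · λ^6e^(−27λ) = λ^11e^(−29λ), i.e. Gamma(12, 29).
Mode = (a−1)/b = 11/29 ≈ 0.379.

λ̂_MAP = 0.379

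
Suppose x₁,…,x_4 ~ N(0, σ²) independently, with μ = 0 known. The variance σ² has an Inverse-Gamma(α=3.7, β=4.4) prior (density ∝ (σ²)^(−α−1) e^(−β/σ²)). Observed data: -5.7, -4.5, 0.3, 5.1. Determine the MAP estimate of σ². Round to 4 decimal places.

σ̂²_MAP = 6.5403

Sum of squared deviations about the known mean: SS = (-5.7−0)² + (-4.5−0)² + (0.3−0)² + (5.1−0)² = 78.84.
The Normal likelihood contributes (σ²)^(−n/2) exp(−SS/(2σ²)), so the posterior is Inverse-Gamma(α + n/2, β + SS/2) = Inverse-Gamma(5.7, 43.82).
The mode of Inverse-Gamma(a, b) is b/(a+1) = 43.82/6.7 ≈ 6.5403.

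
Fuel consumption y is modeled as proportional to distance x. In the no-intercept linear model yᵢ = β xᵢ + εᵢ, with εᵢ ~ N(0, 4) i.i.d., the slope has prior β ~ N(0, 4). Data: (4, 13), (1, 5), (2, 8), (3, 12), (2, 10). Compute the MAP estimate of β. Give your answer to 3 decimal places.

log p(β | y) = −Σ(yᵢ − βxᵢ)²/(2·4) − β²/(2·4) + const.
Setting the derivative to zero: Σxᵢ(yᵢ − βxᵢ)/4 − β/4 = 0, so β = Σxᵢyᵢ / (Σxᵢ² + σ²/τ²).
Σxᵢyᵢ = 4·13 + 1·5 + 2·8 + 3·12 + 2·10 = 129; Σxᵢ² = 34; σ²/τ² = 1.
β̂_MAP = 129 / (34 + 1) = 129/35 ≈ 3.686.

β̂_MAP = 3.686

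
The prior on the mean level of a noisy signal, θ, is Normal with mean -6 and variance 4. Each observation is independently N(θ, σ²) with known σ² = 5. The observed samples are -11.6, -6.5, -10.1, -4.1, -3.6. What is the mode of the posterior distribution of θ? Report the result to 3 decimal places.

n = 5; x̄ = ((-11.6) + (-6.5) + (-10.1) + (-4.1) + (-3.6))/5 = -35.9/5 = -7.18.
For a Normal prior and Normal likelihood with known variance, the posterior is Normal; its mode equals its mean, the precision-weighted average.
Prior precision 1/σ₀² = 1/4 = 0.25; data precision n/σ² = 5/5 = 1.
θ̂ = (0.25·(-6) + 1·(-7.18)) / (0.25 + 1) = (-8.68)/1.25 = -6.944.

θ̂_MAP = -6.944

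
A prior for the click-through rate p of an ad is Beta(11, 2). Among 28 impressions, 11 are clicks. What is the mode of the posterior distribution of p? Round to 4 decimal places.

p̂_MAP = 0.5385

Prior: Beta(11, 2).
Data: 11 successes in 28 trials. The binomial likelihood contributes p^11(1−p)^17, so the posterior is Beta(11+11, 2+17) = Beta(22, 19).
For Beta(a, b) with a, b > 1 the mode is (a−1)/(a+b−2) = 21/39 ≈ 0.5385.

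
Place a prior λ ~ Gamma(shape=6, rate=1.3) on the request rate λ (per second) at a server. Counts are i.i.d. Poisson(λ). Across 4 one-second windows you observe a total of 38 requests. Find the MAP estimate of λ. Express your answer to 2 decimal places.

Σxᵢ = 38, n = 4.
Posterior ∝ λ^5e^(−1.3λ) · λ^38e^(−4λ) = λ^43e^(−5.3λ), i.e. Gamma(shape=44, rate=5.3).
The mode of a Gamma(a, b) with a ≥ 1 (shape–rate) is (a−1)/b = 43/5.3 ≈ 8.11.

λ̂_MAP = 8.11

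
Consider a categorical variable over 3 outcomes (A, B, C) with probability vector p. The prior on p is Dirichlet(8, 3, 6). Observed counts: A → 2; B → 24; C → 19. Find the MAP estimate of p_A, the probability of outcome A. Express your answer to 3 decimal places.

MAP estimate of p_A = 0.153

The posterior is Dirichlet(αᵢ + nᵢ) = Dirichlet(10, 27, 25).
For a Dirichlet(a₁,…,a_K) with all aᵢ > 1, the mode has j-th component (aⱼ − 1)/(Σaᵢ − K).
Here Σaᵢ = 62 and K = 3, so p_A = (10 − 1)/(62 − 3) = 9/59 ≈ 0.153.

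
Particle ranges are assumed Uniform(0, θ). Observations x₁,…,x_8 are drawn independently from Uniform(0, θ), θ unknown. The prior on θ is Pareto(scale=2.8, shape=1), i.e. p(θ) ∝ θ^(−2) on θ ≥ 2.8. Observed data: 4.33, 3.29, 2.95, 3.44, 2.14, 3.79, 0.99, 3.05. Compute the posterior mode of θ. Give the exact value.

θ̂_MAP = 4.33

The Uniform(0, θ) likelihood is θ^(−n) for θ ≥ max(xᵢ), zero otherwise. Here max(xᵢ) = 4.33.
Posterior ∝ θ^(−2) · θ^(−8) = θ^(−10) on θ ≥ max(2.8, 4.33) = 4.33.
This density is strictly decreasing in θ, so the posterior mode lies at the lower boundary of the support.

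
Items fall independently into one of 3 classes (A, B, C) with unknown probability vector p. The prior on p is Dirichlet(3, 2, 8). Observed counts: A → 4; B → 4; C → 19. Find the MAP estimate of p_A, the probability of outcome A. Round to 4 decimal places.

MAP estimate of p_A = 0.1622

The posterior is Dirichlet(αᵢ + nᵢ) = Dirichlet(7, 6, 27).
For a Dirichlet(a₁,…,a_K) with all aᵢ > 1, the mode has j-th component (aⱼ − 1)/(Σaᵢ − K).
Here Σaᵢ = 40 and K = 3, so p_A = (7 − 1)/(40 − 3) = 6/37 ≈ 0.1622.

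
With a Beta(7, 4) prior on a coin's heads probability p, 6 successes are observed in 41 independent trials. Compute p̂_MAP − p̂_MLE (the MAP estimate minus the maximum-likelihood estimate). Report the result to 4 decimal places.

MAP − MLE = 0.0937

Posterior is Beta(13, 39); MAP = (13−1)/(52−2) = 12/50 ≈ 0.24000.
MLE ignores the prior: p̂_MLE = k/n = 6/41 ≈ 0.14634.
Difference = 12/50 − 6/41 = 96/1025 ≈ 0.0937.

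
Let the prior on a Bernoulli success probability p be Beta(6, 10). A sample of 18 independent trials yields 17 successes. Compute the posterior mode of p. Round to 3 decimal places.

Prior: Beta(6, 10).
Data: 17 successes in 18 trials. The binomial likelihood contributes p^17(1−p)^1, so the posterior is Beta(6+17, 10+1) = Beta(23, 11).
For Beta(a, b) with a, b > 1 the mode is (a−1)/(a+b−2) = 22/32 ≈ 0.688.

p̂_MAP = 0.688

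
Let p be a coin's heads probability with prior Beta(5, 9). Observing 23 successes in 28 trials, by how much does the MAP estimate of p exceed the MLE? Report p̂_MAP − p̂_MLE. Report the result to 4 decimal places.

MAP − MLE = -0.1464

Posterior is Beta(28, 14); MAP = (28−1)/(42−2) = 27/40 ≈ 0.67500.
MLE ignores the prior: p̂_MLE = k/n = 23/28 ≈ 0.82143.
Difference = 27/40 − 23/28 = -41/280 ≈ -0.1464.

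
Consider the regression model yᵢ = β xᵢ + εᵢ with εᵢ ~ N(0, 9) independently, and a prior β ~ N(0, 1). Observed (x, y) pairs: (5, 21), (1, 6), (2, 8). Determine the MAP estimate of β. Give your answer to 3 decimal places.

log p(β | y) = −Σ(yᵢ − βxᵢ)²/(2·9) − β²/(2·1) + const.
Setting the derivative to zero: Σxᵢ(yᵢ − βxᵢ)/9 − β/1 = 0, so β = Σxᵢyᵢ / (Σxᵢ² + σ²/τ²).
Σxᵢyᵢ = 5·21 + 1·6 + 2·8 = 127; Σxᵢ² = 30; σ²/τ² = 9.
β̂_MAP = 127 / (30 + 9) = 127/39 ≈ 3.256.

β̂_MAP = 3.256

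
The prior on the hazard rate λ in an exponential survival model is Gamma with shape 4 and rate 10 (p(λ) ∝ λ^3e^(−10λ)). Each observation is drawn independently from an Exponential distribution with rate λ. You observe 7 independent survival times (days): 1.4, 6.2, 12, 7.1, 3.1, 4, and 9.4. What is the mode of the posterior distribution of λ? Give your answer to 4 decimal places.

The Exponential(rate=λ) likelihood is ∝ λ^n e^(−λΣtᵢ). Here n = 7 and Σtᵢ = 1.4 + 6.2 + 12 + 7.1 + 3.1 + 4 + 9.4 = 43.2.
Posterior ∝ λ^3e^(−10λ) · λ^7e^(−43.2λ) = λ^10e^(−53.2λ), i.e. Gamma(11, 53.2).
Mode = (a−1)/b = 10/53.2 ≈ 0.1880.

λ̂_MAP = 0.1880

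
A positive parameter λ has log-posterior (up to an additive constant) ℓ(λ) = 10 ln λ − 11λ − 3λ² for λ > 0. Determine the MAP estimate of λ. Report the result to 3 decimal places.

λ̂_MAP = 0.667

ℓ'(λ) = 10/λ − 11 − 6λ. Setting this to zero and multiplying by λ: 6λ² + 11λ − 10 = 0.
λ = (−11 + √(11² + 4·6·10)) / (2·6) = (−11 + √361) / 12 = (−11 + 19)/12 = 2/3.
ℓ''(λ) = −10/λ² − 6 < 0, confirming a maximum.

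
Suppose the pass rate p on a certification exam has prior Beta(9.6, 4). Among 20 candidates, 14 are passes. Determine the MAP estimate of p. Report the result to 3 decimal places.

Prior: Beta(9.6, 4).
Data: 14 successes in 20 trials. The binomial likelihood contributes p^14(1−p)^6, so the posterior is Beta(9.6+14, 4+6) = Beta(23.6, 10).
For Beta(a, b) with a, b > 1 the mode is (a−1)/(a+b−2) = 22.6/31.6 ≈ 0.715.

p̂_MAP = 0.715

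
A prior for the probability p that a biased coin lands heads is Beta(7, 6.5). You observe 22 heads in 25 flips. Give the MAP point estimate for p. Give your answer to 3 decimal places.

p̂_MAP = 0.767

Prior: Beta(7, 6.5).
Data: 22 successes in 25 trials. The binomial likelihood contributes p^22(1−p)^3, so the posterior is Beta(7+22, 6.5+3) = Beta(29, 9.5).
For Beta(a, b) with a, b > 1 the mode is (a−1)/(a+b−2) = 28/36.5 ≈ 0.767.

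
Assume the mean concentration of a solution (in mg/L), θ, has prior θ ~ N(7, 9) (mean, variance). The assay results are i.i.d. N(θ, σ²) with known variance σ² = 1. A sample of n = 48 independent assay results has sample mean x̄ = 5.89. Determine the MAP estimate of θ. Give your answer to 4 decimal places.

θ̂_MAP = 5.8926

n = 48, x̄ = 5.89.
For a Normal prior and Normal likelihood with known variance, the posterior is Normal; its mode equals its mean, the precision-weighted average.
Prior precision 1/σ₀² = 1/9; data precision n/σ² = 48/1 = 48.
θ̂ = ((1/9)·7 + 48·5.89) / (1/9 + 48) = (63787/225)/(433/9) = 63787/10825 ≈ 5.8926.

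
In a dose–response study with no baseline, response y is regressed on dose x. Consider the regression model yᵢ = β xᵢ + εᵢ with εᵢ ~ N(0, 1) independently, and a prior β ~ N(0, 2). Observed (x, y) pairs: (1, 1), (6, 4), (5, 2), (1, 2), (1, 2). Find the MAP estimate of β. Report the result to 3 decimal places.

log p(β | y) = −Σ(yᵢ − βxᵢ)²/(2·1) − β²/(2·2) + const.
Setting the derivative to zero: Σxᵢ(yᵢ − βxᵢ)/1 − β/2 = 0, so β = Σxᵢyᵢ / (Σxᵢ² + σ²/τ²).
Σxᵢyᵢ = 1·1 + 6·4 + 5·2 + 1·2 + 1·2 = 39; Σxᵢ² = 64; σ²/τ² = 0.5.
β̂_MAP = 39 / (64 + 0.5) = 39/64.5 ≈ 0.605.

β̂_MAP = 0.605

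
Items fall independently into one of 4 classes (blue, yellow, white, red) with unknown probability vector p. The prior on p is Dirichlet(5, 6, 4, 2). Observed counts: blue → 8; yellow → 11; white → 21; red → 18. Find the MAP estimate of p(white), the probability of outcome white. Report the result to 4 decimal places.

MAP estimate of p(white) = 0.3380

The posterior is Dirichlet(αᵢ + nᵢ) = Dirichlet(13, 17, 25, 20).
For a Dirichlet(a₁,…,a_K) with all aᵢ > 1, the mode has j-th component (aⱼ − 1)/(Σaᵢ − K).
Here Σaᵢ = 75 and K = 4, so p(white) = (25 − 1)/(75 − 4) = 24/71 ≈ 0.3380.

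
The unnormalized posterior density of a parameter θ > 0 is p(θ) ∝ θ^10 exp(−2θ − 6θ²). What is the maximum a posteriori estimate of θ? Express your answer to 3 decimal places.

θ̂_MAP = 0.833

ℓ'(θ) = 10/θ − 2 − 12θ. Setting this to zero and multiplying by θ: 12θ² + 2θ − 10 = 0.
θ = (−2 + √(2² + 4·12·10)) / (2·12) = (−2 + √484) / 24 = (−2 + 22)/24 = 5/6.
ℓ''(θ) = −10/θ² − 12 < 0, confirming a maximum.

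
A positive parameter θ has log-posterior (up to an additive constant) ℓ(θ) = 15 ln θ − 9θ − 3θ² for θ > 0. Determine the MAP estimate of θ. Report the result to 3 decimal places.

ℓ'(θ) = 15/θ − 9 − 6θ. Setting this to zero and multiplying by θ: 6θ² + 9θ − 15 = 0.
θ = (−9 + √(9² + 4·6·15)) / (2·6) = (−9 + √441) / 12 = (−9 + 21)/12 = 1.
ℓ''(θ) = −15/θ² − 6 < 0, confirming a maximum.

θ̂_MAP = 1.000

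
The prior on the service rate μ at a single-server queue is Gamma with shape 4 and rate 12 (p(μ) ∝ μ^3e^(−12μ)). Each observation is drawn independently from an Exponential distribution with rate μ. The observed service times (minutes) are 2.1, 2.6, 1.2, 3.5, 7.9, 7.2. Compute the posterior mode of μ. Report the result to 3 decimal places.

The Exponential(rate=μ) likelihood is ∝ μ^n e^(−μΣtᵢ). Here n = 6 and Σtᵢ = 2.1 + 2.6 + 1.2 + 3.5 + 7.9 + 7.2 = 24.5.
Posterior ∝ μ^3e^(−12μ) · μ^6e^(−24.5μ) = μ^9e^(−36.5μ), i.e. Gamma(10, 36.5).
Mode = (a−1)/b = 9/36.5 ≈ 0.247.

μ̂_MAP = 0.247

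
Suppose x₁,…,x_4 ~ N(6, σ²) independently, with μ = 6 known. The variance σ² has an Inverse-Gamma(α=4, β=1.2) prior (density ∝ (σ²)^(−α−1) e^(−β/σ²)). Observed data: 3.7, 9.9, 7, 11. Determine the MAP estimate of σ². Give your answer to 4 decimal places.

Sum of squared deviations about the known mean: SS = (3.7−6)² + (9.9−6)² + (7−6)² + (11−6)² = 46.5.
The Normal likelihood contributes (σ²)^(−n/2) exp(−SS/(2σ²)), so the posterior is Inverse-Gamma(α + n/2, β + SS/2) = Inverse-Gamma(6, 24.45).
The mode of Inverse-Gamma(a, b) is b/(a+1) = 24.45/7 ≈ 3.4929.

σ̂²_MAP = 3.4929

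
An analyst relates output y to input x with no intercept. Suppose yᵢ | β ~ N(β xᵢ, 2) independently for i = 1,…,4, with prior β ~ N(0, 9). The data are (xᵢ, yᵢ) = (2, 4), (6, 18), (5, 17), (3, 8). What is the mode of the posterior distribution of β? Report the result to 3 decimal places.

log p(β | y) = −Σ(yᵢ − βxᵢ)²/(2·2) − β²/(2·9) + const.
Setting the derivative to zero: Σxᵢ(yᵢ − βxᵢ)/2 − β/9 = 0, so β = Σxᵢyᵢ / (Σxᵢ² + σ²/τ²).
Σxᵢyᵢ = 2·4 + 6·18 + 5·17 + 3·8 = 225; Σxᵢ² = 74; σ²/τ² = 2/9.
β̂_MAP = 225 / (74 + 2/9) = 225/(668/9) = 2025/668 ≈ 3.031.

β̂_MAP = 3.031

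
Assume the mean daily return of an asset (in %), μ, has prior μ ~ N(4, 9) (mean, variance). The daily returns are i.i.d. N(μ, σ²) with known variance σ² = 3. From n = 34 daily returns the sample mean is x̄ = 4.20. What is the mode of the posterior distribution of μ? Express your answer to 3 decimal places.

n = 34, x̄ = 4.20.
For a Normal prior and Normal likelihood with known variance, the posterior is Normal; its mode equals its mean, the precision-weighted average.
Prior precision 1/σ₀² = 1/9; data precision n/σ² = 34/3.
μ̂ = ((1/9)·4 + (34/3)·4.2) / (1/9 + 34/3) = (2162/45)/(103/9) = 2162/515 ≈ 4.198.

μ̂_MAP = 4.198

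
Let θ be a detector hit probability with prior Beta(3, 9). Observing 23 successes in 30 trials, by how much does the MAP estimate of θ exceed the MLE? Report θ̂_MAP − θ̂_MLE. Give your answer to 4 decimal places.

MAP − MLE = -0.1417

Posterior is Beta(26, 16); MAP = (26−1)/(42−2) = 25/40 ≈ 0.62500.
MLE ignores the prior: θ̂_MLE = k/n = 23/30 ≈ 0.76667.
Difference = 25/40 − 23/30 = -17/120 ≈ -0.1417.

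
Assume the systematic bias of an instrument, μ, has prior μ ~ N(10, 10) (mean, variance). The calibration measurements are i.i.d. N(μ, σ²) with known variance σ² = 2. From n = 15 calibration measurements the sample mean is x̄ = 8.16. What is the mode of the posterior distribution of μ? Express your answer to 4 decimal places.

μ̂_MAP = 8.1842

n = 15, x̄ = 8.16.
For a Normal prior and Normal likelihood with known variance, the posterior is Normal; its mode equals its mean, the precision-weighted average.
Prior precision 1/σ₀² = 1/10 = 0.1; data precision n/σ² = 15/2 = 7.5.
μ̂ = (0.1·10 + 7.5·8.16) / (0.1 + 7.5) = 62.2/7.6 = 311/38 ≈ 8.1842.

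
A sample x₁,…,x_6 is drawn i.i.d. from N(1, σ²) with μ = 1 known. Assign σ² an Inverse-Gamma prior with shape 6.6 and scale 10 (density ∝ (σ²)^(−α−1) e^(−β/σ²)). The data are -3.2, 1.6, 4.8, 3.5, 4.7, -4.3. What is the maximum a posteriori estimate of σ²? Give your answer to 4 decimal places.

Sum of squared deviations about the known mean: SS = (-3.2−1)² + (1.6−1)² + (4.8−1)² + (3.5−1)² + (4.7−1)² + (-4.3−1)² = 80.47.
The Normal likelihood contributes (σ²)^(−n/2) exp(−SS/(2σ²)), so the posterior is Inverse-Gamma(α + n/2, β + SS/2) = Inverse-Gamma(9.6, 50.235).
The mode of Inverse-Gamma(a, b) is b/(a+1) = 50.235/10.6 ≈ 4.7392.

σ̂²_MAP = 4.7392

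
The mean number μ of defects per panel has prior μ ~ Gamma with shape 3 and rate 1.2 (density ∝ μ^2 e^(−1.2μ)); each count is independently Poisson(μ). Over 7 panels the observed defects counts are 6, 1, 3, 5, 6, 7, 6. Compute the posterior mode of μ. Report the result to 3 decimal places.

Σxᵢ = 6+1+3+5+6+7+6 = 34, with n = 7.
Posterior ∝ μ^2e^(−1.2μ) · μ^34e^(−7μ) = μ^36e^(−8.2μ), i.e. Gamma(shape=37, rate=8.2).
The mode of a Gamma(a, b) with a ≥ 1 (shape–rate) is (a−1)/b = 36/8.2 ≈ 4.390.

μ̂_MAP = 4.390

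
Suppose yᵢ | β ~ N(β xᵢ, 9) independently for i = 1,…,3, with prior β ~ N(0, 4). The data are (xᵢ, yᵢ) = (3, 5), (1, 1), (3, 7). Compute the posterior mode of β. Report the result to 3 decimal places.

log p(β | y) = −Σ(yᵢ − βxᵢ)²/(2·9) − β²/(2·4) + const.
Setting the derivative to zero: Σxᵢ(yᵢ − βxᵢ)/9 − β/4 = 0, so β = Σxᵢyᵢ / (Σxᵢ² + σ²/τ²).
Σxᵢyᵢ = 3·5 + 1·1 + 3·7 = 37; Σxᵢ² = 19; σ²/τ² = 2.25.
β̂_MAP = 37 / (19 + 2.25) = 37/21.25 ≈ 1.741.

β̂_MAP = 1.741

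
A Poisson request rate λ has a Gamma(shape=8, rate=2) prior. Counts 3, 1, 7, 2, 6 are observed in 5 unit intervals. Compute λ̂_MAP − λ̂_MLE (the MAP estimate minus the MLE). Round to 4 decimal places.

MAP − MLE = -0.0857

Σxᵢ = 19. Posterior is Gamma(27, 7); MAP = (27−1)/7 = 26/7 ≈ 3.71429.
MLE = x̄ = 19/5 ≈ 3.80000.
Difference = 26/7 − 19/5 = -3/35 ≈ -0.0857.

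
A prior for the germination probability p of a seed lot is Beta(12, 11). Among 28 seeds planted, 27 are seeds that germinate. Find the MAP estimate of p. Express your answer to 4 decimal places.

Prior: Beta(12, 11).
Data: 27 successes in 28 trials. The binomial likelihood contributes p^27(1−p)^1, so the posterior is Beta(12+27, 11+1) = Beta(39, 12).
For Beta(a, b) with a, b > 1 the mode is (a−1)/(a+b−2) = 38/49 ≈ 0.7755.

p̂_MAP = 0.7755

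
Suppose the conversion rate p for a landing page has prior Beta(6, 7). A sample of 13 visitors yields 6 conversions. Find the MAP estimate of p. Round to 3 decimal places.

Prior: Beta(6, 7).
Data: 6 successes in 13 trials. The binomial likelihood contributes p^6(1−p)^7, so the posterior is Beta(6+6, 7+7) = Beta(12, 14).
For Beta(a, b) with a, b > 1 the mode is (a−1)/(a+b−2) = 11/24 ≈ 0.458.

p̂_MAP = 0.458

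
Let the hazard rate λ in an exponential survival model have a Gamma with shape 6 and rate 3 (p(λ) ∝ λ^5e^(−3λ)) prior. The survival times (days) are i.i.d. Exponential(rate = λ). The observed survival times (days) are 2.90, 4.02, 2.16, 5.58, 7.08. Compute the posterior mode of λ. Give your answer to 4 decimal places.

λ̂_MAP = 0.4042

The Exponential(rate=λ) likelihood is ∝ λ^n e^(−λΣtᵢ). Here n = 5 and Σtᵢ = 2.90 + 4.02 + 2.16 + 5.58 + 7.08 = 21.74.
Posterior ∝ λ^5e^(−3λ) · λ^5e^(−21.74λ) = λ^10e^(−24.74λ), i.e. Gamma(11, 24.74).
Mode = (a−1)/b = 10/24.74 ≈ 0.4042.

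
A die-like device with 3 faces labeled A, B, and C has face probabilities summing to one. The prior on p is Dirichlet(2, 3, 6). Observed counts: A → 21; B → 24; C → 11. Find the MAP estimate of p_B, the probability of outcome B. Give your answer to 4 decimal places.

MAP estimate of p_B = 0.4063

The posterior is Dirichlet(αᵢ + nᵢ) = Dirichlet(23, 27, 17).
For a Dirichlet(a₁,…,a_K) with all aᵢ > 1, the mode has j-th component (aⱼ − 1)/(Σaᵢ − K).
Here Σaᵢ = 67 and K = 3, so p_B = (27 − 1)/(67 − 3) = 26/64 ≈ 0.4063.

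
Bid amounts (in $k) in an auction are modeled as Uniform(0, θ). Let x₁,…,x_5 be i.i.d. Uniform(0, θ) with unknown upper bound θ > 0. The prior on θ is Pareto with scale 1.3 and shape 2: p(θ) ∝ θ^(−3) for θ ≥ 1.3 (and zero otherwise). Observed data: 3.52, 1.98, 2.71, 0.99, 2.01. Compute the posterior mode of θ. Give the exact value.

θ̂_MAP = 3.52

The Uniform(0, θ) likelihood is θ^(−n) for θ ≥ max(xᵢ), zero otherwise. Here max(xᵢ) = 3.52.
Posterior ∝ θ^(−3) · θ^(−5) = θ^(−8) on θ ≥ max(1.3, 3.52) = 3.52.
This density is strictly decreasing in θ, so the posterior mode lies at the lower boundary of the support.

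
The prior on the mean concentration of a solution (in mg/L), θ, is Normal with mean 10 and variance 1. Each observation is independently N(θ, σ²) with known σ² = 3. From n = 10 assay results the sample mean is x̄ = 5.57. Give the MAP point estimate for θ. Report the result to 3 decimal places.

n = 10, x̄ = 5.57.
For a Normal prior and Normal likelihood with known variance, the posterior is Normal; its mode equals its mean, the precision-weighted average.
Prior precision 1/σ₀² = 1/1 = 1; data precision n/σ² = 10/3.
θ̂ = (1·10 + (10/3)·5.57) / (1 + 10/3) = (857/30)/(13/3) = 857/130 ≈ 6.592.

θ̂_MAP = 6.592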